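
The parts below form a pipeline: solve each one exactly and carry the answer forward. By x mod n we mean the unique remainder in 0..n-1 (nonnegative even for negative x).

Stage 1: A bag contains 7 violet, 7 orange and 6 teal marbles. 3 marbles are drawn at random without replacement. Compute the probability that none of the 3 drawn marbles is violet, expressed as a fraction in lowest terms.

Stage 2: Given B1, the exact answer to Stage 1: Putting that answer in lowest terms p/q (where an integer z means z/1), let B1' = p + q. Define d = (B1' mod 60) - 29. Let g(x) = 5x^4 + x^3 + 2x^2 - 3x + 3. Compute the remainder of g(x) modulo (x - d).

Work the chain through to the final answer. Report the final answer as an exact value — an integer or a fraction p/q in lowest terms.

Stage 1: total draws C(20,3) = 1140; favorable C(13,3) = 286; P = 143/570; answer 143/570
Stage 2: B1 = 143/570; threaded value p + q = 713; d = 24; remainder = value at the root: 5*(24)^4 + 1*(24)^3 + 2*(24)^2 - 3*(24)^1 + 3 = (1658880) + (13824) + (1152) + (-72) + (3) = 1673787; answer 1673787

1673787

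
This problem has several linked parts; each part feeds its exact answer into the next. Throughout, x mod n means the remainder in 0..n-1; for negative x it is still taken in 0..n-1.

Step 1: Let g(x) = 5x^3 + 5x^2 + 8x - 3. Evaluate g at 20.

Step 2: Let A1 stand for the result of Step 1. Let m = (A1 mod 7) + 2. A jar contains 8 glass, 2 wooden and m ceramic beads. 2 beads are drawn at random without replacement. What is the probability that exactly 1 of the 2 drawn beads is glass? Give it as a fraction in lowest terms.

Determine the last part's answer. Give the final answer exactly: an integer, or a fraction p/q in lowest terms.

Step 1: 5*(20)^3 + 5*(20)^2 + 8*(20)^1 - 3 = (40000) + (2000) + (160) + (-3) = 42157; answer 42157
Step 2: A1 = 42157; m = 5; total draws C(15,2) = 105; favorable C(8,1)*C(7,1) = 56; P = 8/15; answer 8/15

8/15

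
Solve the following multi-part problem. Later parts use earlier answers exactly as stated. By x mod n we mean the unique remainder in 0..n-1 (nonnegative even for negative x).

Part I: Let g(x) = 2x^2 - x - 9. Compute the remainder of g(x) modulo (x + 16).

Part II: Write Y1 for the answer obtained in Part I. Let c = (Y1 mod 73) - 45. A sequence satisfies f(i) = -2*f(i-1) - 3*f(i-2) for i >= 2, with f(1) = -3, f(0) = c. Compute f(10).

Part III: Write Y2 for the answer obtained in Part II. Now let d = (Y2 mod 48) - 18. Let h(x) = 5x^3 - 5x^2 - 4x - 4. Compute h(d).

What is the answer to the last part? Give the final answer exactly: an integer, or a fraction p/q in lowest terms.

Part I: remainder = value at the root: 2*(-16)^2 - 1*(-16)^1 - 9 = (512) + (16) + (-9) = 519; answer 519
Part II: Y1 = 519; c = -37; f(2) = -2*(-3) - 3*(-37) = 117; iterating: f(2)=117, f(3)=-225, f(4)=99, f(5)=477, f(6)=-1251, f(7)=1071, f(8)=1611, f(9)=-6435, f(10)=8037; answer 8037
Part III: Y2 = 8037; d = 3; 5*(3)^3 - 5*(3)^2 - 4*(3)^1 - 4 = (135) + (-45) + (-12) + (-4) = 74; answer 74

74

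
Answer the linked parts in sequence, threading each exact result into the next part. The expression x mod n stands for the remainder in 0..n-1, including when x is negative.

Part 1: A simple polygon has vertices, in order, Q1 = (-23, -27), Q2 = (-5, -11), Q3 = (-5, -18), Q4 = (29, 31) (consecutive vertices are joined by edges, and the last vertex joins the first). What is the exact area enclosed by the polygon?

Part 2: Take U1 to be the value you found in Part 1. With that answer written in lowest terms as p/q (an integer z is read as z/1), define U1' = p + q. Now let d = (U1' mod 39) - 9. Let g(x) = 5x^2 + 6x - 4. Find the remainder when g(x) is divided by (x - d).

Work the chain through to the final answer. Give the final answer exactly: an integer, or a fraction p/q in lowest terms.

2548

Part 1: cross terms: (-23*-11 - -5*-27)=118, (-5*-18 - -5*-11)=35, (-5*31 - 29*-18)=367, (29*-27 - -23*31)=-70; twice the area = |450| = 450; area = 225; answer 225
Part 2: U1 = 225; threaded value p + q = 226; d = 22; remainder = value at the root: 5*(22)^2 + 6*(22)^1 - 4 = (2420) + (132) + (-4) = 2548; answer 2548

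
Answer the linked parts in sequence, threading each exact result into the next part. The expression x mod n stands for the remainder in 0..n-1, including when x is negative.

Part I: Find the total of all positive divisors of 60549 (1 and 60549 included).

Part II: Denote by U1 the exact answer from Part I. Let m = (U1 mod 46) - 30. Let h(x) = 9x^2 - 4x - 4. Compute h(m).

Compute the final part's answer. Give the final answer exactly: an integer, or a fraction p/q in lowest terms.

5276

Part I: 60549 = 3 * 20183; sigma = (1 + 3) * (1 + 20183) = 4 * 20184 = 80736; answer 80736
Part II: U1 = 80736; m = -24; 9*(-24)^2 - 4*(-24)^1 - 4 = (5184) + (96) + (-4) = 5276; answer 5276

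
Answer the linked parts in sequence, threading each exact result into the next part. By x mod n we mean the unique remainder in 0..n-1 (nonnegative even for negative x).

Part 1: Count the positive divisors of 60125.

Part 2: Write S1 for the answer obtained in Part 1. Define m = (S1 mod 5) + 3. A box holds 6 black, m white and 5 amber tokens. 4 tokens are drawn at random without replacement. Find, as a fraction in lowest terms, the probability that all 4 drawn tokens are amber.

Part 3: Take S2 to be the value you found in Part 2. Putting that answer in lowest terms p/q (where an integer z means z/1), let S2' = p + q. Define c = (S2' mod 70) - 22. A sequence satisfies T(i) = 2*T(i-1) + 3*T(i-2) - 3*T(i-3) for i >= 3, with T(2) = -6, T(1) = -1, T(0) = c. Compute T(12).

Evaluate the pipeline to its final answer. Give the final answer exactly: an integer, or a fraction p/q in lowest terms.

Part 1: 60125 = 5^3 * 13 * 37; number of divisors = (3+1) * (1+1) * (1+1) = 16; answer 16
Part 2: S1 = 16; m = 4; total draws C(15,4) = 1365; favorable C(5,4) = 5; P = 1/273; answer 1/273
Part 3: S2 = 1/273; threaded value p + q = 274; c = 42; T(3) = 2*(-6) + 3*(-1) - 3*(42) = -141; iterating: T(3)=-141, T(4)=-297, T(5)=-999, T(6)=-2466, T(7)=-7038, T(8)=-18477, T(9)=-50670, T(10)=-135657, T(11)=-367893, T(12)=-990747; answer -990747

-990747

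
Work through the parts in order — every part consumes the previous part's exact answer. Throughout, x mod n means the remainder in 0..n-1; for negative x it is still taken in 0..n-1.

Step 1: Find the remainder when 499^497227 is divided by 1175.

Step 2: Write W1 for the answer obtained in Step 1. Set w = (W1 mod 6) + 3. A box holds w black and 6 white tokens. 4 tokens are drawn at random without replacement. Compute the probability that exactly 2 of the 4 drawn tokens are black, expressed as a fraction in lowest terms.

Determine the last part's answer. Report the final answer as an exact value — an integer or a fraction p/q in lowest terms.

5/11

Step 1: squarings mod 1175: 499^1=499, 499^2=1076, 499^4=401, 499^8=1001, 499^16=901, 499^32=1051, 499^64=101, 499^128=801, 499^256=51, 499^512=251, 499^1024=726, 499^2048=676, 499^4096=1076, 499^8192=401, 499^16384=1001, 499^32768=901, 499^65536=1051, 499^131072=101, 499^262144=801; 499^497227 = 499^1 * 499^2 * 499^8 * 499^64 * 499^512 * 499^1024 * 499^4096 * 499^32768 * 499^65536 * 499^131072 * 499^262144 = 374 (mod 1175); answer 374
Step 2: W1 = 374; w = 5; total draws C(11,4) = 330; favorable C(5,2)*C(6,2) = 150; P = 5/11; answer 5/11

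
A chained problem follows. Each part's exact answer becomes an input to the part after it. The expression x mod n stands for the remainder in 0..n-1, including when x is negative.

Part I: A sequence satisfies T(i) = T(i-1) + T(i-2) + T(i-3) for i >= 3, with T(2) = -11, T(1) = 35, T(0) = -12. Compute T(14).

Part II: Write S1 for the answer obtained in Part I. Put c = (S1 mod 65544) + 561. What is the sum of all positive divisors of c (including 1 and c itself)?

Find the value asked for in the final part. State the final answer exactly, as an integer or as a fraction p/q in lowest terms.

Part I: T(3) = 1*(-11) + 1*(35) + 1*(-12) = 12; iterating: T(3)=12, T(4)=36, T(5)=37, T(6)=85, T(7)=158, T(8)=280, T(9)=523, T(10)=961, T(11)=1764, T(12)=3248, T(13)=5973, T(14)=10985; answer 10985
Part II: S1 = 10985; c = 11546; 11546 = 2 * 23 * 251; sigma = (1 + 2) * (1 + 23) * (1 + 251) = 3 * 24 * 252 = 18144; answer 18144

18144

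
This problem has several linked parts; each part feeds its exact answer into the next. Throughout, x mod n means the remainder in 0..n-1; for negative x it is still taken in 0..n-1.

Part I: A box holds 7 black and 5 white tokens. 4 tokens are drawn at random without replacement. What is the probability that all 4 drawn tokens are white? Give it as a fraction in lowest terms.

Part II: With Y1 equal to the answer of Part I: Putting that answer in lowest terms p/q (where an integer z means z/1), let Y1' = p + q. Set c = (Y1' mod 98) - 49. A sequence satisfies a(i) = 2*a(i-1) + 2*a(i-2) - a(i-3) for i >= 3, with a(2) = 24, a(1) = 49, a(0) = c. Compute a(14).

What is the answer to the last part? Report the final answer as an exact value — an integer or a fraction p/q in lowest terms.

Part I: total draws C(12,4) = 495; favorable C(5,4) = 5; P = 1/99; answer 1/99
Part II: Y1 = 1/99; threaded value p + q = 100; c = -47; a(3) = 2*(24) + 2*(49) - 1*(-47) = 193; iterating: a(3)=193, a(4)=385, a(5)=1132, a(6)=2841, a(7)=7561, a(8)=19672, a(9)=51625, a(10)=135033, a(11)=353644, a(12)=925729, a(13)=2423713, a(14)=6345240; answer 6345240

6345240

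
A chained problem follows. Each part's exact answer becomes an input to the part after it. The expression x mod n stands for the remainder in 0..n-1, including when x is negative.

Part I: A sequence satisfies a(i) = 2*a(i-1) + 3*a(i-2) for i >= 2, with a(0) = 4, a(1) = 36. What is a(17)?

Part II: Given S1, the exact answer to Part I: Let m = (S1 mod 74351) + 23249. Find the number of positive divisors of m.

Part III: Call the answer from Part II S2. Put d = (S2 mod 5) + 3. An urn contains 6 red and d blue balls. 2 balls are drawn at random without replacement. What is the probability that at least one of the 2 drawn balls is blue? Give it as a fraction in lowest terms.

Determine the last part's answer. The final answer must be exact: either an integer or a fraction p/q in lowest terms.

17/22

Part I: a(2) = 2*(36) + 3*(4) = 84; iterating: a(2)=84, a(3)=276, a(4)=804, a(5)=2436, a(6)=7284, a(7)=21876, a(8)=65604, a(9)=196836, a(10)=590484, a(11)=1771476, a(12)=5314404, a(13)=15943236, a(14)=47829684, a(15)=143489076, a(16)=430467204, a(17)=1291401636; answer 1291401636
Part II: S1 = 1291401636; m = 96717; 96717 = 3 * 103 * 313; number of divisors = (1+1) * (1+1) * (1+1) = 8; answer 8
Part III: S2 = 8; d = 6; total draws C(12,2) = 66; complement C(6,2) = 15; favorable 66 - 15 = 51; P = 17/22; answer 17/22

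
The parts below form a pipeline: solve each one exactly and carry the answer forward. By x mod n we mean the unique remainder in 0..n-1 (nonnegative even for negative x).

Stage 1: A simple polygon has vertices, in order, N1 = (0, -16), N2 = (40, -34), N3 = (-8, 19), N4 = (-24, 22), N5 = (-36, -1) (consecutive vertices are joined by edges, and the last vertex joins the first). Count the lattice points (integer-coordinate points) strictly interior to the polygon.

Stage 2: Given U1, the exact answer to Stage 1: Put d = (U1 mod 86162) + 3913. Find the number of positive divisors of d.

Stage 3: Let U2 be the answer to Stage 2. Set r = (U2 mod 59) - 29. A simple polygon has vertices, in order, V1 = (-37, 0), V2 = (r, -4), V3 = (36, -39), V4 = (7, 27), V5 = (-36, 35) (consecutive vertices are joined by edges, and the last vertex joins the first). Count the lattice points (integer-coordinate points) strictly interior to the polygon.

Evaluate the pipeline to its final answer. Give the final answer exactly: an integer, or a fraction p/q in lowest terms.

2119

Stage 1: cross terms: (0*-34 - 40*-16)=640, (40*19 - -8*-34)=488, (-8*22 - -24*19)=280, (-24*-1 - -36*22)=816, (-36*-16 - 0*-1)=576; twice the area = |2800| = 2800; area = 1400; boundary points = 2 + 1 + 1 + 1 + 3 = 8; strictly interior points = area - boundary/2 + 1 = 1397; answer 1397
Stage 2: U1 = 1397; d = 5310; 5310 = 2 * 3^2 * 5 * 59; number of divisors = (1+1) * (2+1) * (1+1) * (1+1) = 24; answer 24
Stage 3: U2 = 24; r = -5; cross terms: (-37*-4 - -5*0)=148, (-5*-39 - 36*-4)=339, (36*27 - 7*-39)=1245, (7*35 - -36*27)=1217, (-36*0 - -37*35)=1295; twice the area = |4244| = 4244; area = 2122; boundary points = 4 + 1 + 1 + 1 + 1 = 8; strictly interior points = area - boundary/2 + 1 = 2119; answer 2119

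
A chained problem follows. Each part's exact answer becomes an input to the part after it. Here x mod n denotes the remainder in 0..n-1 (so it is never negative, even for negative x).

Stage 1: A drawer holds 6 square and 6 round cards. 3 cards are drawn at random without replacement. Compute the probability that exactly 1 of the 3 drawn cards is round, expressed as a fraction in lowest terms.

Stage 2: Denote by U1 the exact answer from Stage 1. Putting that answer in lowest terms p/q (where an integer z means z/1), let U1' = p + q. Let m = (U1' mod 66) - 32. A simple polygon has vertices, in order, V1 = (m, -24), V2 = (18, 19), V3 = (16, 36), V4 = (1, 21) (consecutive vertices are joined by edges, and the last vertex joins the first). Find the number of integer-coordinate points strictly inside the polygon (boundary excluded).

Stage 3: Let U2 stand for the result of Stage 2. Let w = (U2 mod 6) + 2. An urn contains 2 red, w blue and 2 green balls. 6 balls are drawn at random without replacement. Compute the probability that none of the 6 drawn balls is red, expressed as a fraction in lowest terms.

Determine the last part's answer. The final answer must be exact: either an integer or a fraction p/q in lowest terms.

1/12

Stage 1: total draws C(12,3) = 220; favorable C(6,1)*C(6,2) = 90; P = 9/22; answer 9/22
Stage 2: U1 = 9/22; threaded value p + q = 31; m = -1; cross terms: (-1*19 - 18*-24)=413, (18*36 - 16*19)=344, (16*21 - 1*36)=300, (1*-24 - -1*21)=-3; twice the area = |1054| = 1054; area = 527; boundary points = 1 + 1 + 15 + 1 = 18; strictly interior points = area - boundary/2 + 1 = 519; answer 519
Stage 3: U2 = 519; w = 5; total draws C(9,6) = 84; favorable C(7,6) = 7; P = 1/12; answer 1/12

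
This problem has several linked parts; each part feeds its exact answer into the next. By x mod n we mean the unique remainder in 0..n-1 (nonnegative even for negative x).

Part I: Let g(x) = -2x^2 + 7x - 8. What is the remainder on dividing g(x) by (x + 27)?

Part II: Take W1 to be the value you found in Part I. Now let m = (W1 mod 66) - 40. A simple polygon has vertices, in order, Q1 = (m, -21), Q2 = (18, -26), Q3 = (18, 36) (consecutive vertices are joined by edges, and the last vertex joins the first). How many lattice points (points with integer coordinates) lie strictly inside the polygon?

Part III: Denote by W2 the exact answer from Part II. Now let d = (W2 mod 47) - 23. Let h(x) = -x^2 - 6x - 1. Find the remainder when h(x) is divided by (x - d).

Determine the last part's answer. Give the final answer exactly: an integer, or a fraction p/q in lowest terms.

-28

Part I: remainder = value at the root: -2*(-27)^2 + 7*(-27)^1 - 8 = (-1458) + (-189) + (-8) = -1655; answer -1655
Part II: W1 = -1655; m = 21; cross terms: (21*-26 - 18*-21)=-168, (18*36 - 18*-26)=1116, (18*-21 - 21*36)=-1134; twice the area = |-186| = 186; area = 93; boundary points = 1 + 62 + 3 = 66; strictly interior points = area - boundary/2 + 1 = 61; answer 61
Part III: W2 = 61; d = -9; remainder = value at the root: -1*(-9)^2 - 6*(-9)^1 - 1 = (-81) + (54) + (-1) = -28; answer -28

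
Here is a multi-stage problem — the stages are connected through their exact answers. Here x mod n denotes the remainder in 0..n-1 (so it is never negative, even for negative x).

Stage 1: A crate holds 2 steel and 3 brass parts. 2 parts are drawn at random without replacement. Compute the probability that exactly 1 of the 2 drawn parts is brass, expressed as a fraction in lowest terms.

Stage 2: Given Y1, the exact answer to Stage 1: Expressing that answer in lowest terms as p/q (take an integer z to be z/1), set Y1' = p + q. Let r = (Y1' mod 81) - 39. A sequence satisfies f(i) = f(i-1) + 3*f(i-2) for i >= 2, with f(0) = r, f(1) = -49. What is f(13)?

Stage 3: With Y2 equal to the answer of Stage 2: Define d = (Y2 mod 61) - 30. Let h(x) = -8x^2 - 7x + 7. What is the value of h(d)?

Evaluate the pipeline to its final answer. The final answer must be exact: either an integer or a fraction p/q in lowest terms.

Stage 1: total draws C(5,2) = 10; favorable C(3,1)*C(2,1) = 6; P = 3/5; answer 3/5
Stage 2: Y1 = 3/5; threaded value p + q = 8; r = -31; f(2) = 1*(-49) + 3*(-31) = -142; iterating: f(2)=-142, f(3)=-289, f(4)=-715, f(5)=-1582, f(6)=-3727, f(7)=-8473, f(8)=-19654, f(9)=-45073, f(10)=-104035, f(11)=-239254, f(12)=-551359, f(13)=-1269121; answer -1269121
Stage 3: Y2 = -1269121; d = 15; -8*(15)^2 - 7*(15)^1 + 7 = (-1800) + (-105) + (7) = -1898; answer -1898

-1898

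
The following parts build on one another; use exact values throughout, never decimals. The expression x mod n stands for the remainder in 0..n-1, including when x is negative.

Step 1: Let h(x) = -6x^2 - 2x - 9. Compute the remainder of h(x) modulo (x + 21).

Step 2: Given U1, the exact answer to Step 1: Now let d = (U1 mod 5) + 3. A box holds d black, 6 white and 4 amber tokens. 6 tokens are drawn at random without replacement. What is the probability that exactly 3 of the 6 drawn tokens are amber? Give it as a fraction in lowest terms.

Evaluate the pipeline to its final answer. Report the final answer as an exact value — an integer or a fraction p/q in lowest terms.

12/91

Step 1: remainder = value at the root: -6*(-21)^2 - 2*(-21)^1 - 9 = (-2646) + (42) + (-9) = -2613; answer -2613
Step 2: U1 = -2613; d = 5; total draws C(15,6) = 5005; favorable C(4,3)*C(11,3) = 660; P = 12/91; answer 12/91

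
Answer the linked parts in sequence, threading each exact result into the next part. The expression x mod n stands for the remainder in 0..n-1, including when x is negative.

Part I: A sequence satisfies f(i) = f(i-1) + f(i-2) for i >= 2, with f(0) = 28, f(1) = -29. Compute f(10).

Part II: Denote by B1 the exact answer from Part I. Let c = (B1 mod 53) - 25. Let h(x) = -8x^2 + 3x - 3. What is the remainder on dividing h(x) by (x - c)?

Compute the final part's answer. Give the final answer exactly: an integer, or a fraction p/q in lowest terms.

-3468

Part I: f(2) = 1*(-29) + 1*(28) = -1; iterating: f(2)=-1, f(3)=-30, f(4)=-31, f(5)=-61, f(6)=-92, f(7)=-153, f(8)=-245, f(9)=-398, f(10)=-643; answer -643
Part II: B1 = -643; c = 21; remainder = value at the root: -8*(21)^2 + 3*(21)^1 - 3 = (-3528) + (63) + (-3) = -3468; answer -3468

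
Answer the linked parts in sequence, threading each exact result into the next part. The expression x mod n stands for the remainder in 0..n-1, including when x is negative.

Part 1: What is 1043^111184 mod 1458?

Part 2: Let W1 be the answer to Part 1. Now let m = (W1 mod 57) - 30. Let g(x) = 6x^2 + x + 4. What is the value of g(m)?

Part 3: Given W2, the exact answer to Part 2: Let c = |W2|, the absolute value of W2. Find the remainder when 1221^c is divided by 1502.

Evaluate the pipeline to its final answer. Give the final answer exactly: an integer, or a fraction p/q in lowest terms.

Part 1: squarings mod 1458: 1043^1=1043, 1043^2=181, 1043^4=685, 1043^8=1207, 1043^16=307, 1043^32=937, 1043^64=253, 1043^128=1315, 1043^256=37, 1043^512=1369, 1043^1024=631, 1043^2048=127, 1043^4096=91, 1043^8192=991, 1043^16384=847, 1043^32768=73, 1043^65536=955; 1043^111184 = 1043^16 * 1043^64 * 1043^512 * 1043^4096 * 1043^8192 * 1043^32768 * 1043^65536 = 631 (mod 1458); answer 631
Part 2: W1 = 631; m = -26; 6*(-26)^2 + 1*(-26)^1 + 4 = (4056) + (-26) + (4) = 4034; answer 4034
Part 3: W2 = 4034; c = 4034; squarings mod 1502: 1221^1=1221, 1221^2=857, 1221^4=1473, 1221^8=841, 1221^16=1341, 1221^32=387, 1221^64=1071, 1221^128=1015, 1221^256=1355, 1221^512=581, 1221^1024=1113, 1221^2048=1121; 1221^4034 = 1221^2 * 1221^64 * 1221^128 * 1221^256 * 1221^512 * 1221^1024 * 1221^2048 = 1133 (mod 1502); answer 1133

1133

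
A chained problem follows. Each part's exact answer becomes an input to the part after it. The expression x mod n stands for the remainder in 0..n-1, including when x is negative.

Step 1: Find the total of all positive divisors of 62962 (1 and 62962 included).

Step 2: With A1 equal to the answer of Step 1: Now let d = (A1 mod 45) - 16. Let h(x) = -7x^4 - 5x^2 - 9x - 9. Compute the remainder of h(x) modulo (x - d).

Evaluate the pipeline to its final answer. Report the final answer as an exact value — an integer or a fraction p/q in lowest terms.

-1122189

Step 1: 62962 = 2 * 31481; sigma = (1 + 2) * (1 + 31481) = 3 * 31482 = 94446; answer 94446
Step 2: A1 = 94446; d = 20; remainder = value at the root: -7*(20)^4 - 5*(20)^2 - 9*(20)^1 - 9 = (-1120000) + (-2000) + (-180) + (-9) = -1122189; answer -1122189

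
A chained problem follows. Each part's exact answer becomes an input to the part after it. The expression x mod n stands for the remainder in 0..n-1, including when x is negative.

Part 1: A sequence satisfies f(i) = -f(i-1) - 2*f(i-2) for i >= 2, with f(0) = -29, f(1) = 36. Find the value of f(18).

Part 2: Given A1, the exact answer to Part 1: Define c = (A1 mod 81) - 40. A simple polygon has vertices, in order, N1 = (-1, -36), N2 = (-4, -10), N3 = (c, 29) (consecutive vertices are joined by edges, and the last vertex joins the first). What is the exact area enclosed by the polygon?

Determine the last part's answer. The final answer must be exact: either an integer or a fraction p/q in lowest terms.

247/2

Part 1: f(2) = -1*(36) - 2*(-29) = 22; iterating: f(2)=22, f(3)=-94, f(4)=50, f(5)=138, f(6)=-238, f(7)=-38, f(8)=514, f(9)=-438, f(10)=-590, f(11)=1466, f(12)=-286, f(13)=-2646, f(14)=3218, f(15)=2074, f(16)=-8510, f(17)=4362, f(18)=12658; answer 12658
Part 2: A1 = 12658; c = -18; cross terms: (-1*-10 - -4*-36)=-134, (-4*29 - -18*-10)=-296, (-18*-36 - -1*29)=677; twice the area = |247| = 247; area = 247/2; answer 247/2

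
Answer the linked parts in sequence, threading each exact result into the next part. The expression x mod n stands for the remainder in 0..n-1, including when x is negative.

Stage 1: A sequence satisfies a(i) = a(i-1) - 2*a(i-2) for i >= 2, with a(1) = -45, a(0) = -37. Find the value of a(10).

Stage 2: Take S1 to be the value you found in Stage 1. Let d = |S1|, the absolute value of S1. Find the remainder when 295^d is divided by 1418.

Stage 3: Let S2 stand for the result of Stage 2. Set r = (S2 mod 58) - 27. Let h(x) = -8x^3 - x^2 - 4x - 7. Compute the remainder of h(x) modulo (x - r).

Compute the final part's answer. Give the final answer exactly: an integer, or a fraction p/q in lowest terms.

505

Stage 1: a(2) = 1*(-45) - 2*(-37) = 29; iterating: a(2)=29, a(3)=119, a(4)=61, a(5)=-177, a(6)=-299, a(7)=55, a(8)=653, a(9)=543, a(10)=-763; answer -763
Stage 2: S1 = -763; d = 763; squarings mod 1418: 295^1=295, 295^2=527, 295^4=1219, 295^8=1315, 295^16=683, 295^32=1385, 295^64=1089, 295^128=473, 295^256=1103, 295^512=1383; 295^763 = 295^1 * 295^2 * 295^8 * 295^16 * 295^32 * 295^64 * 295^128 * 295^512 = 1241 (mod 1418); answer 1241
Stage 3: S2 = 1241; r = -4; remainder = value at the root: -8*(-4)^3 - 1*(-4)^2 - 4*(-4)^1 - 7 = (512) + (-16) + (16) + (-7) = 505; answer 505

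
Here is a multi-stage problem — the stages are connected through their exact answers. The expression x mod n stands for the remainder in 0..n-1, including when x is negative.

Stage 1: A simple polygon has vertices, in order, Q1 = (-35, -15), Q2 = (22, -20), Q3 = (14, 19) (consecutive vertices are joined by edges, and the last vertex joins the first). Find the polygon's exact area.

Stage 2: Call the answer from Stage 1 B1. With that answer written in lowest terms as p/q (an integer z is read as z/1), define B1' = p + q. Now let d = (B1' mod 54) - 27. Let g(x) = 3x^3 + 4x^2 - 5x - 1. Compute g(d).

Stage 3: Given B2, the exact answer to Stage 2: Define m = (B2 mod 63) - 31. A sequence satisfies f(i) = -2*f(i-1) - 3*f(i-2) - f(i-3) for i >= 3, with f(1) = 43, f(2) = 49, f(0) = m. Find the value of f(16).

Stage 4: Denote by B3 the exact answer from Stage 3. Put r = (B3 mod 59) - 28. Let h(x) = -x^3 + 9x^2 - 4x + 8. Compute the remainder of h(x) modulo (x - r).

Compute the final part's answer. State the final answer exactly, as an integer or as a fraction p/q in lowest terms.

Stage 1: cross terms: (-35*-20 - 22*-15)=1030, (22*19 - 14*-20)=698, (14*-15 - -35*19)=455; twice the area = |2183| = 2183; area = 2183/2; answer 2183/2
Stage 2: B1 = 2183/2; threaded value p + q = 2185; d = -2; 3*(-2)^3 + 4*(-2)^2 - 5*(-2)^1 - 1 = (-24) + (16) + (10) + (-1) = 1; answer 1
Stage 3: B2 = 1; m = -30; f(3) = -2*(49) - 3*(43) - 1*(-30) = -197; iterating: f(3)=-197, f(4)=204, f(5)=134, f(6)=-683, f(7)=760, f(8)=395, f(9)=-2387, f(10)=2829, f(11)=1108, f(12)=-8316, f(13)=10479, f(14)=2882, f(15)=-28885, f(16)=38645; answer 38645
Stage 4: B3 = 38645; r = -28; remainder = value at the root: -1*(-28)^3 + 9*(-28)^2 - 4*(-28)^1 + 8 = (21952) + (7056) + (112) + (8) = 29128; answer 29128

29128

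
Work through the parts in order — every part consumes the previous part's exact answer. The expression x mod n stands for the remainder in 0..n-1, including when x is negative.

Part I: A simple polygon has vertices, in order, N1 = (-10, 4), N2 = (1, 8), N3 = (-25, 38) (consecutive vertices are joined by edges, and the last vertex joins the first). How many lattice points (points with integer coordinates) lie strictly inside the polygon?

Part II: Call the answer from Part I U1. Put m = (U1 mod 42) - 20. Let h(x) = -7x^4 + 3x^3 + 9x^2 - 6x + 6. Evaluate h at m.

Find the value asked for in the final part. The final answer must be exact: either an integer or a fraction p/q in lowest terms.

Part I: cross terms: (-10*8 - 1*4)=-84, (1*38 - -25*8)=238, (-25*4 - -10*38)=280; twice the area = |434| = 434; area = 217; boundary points = 1 + 2 + 1 = 4; strictly interior points = area - boundary/2 + 1 = 216; answer 216
Part II: U1 = 216; m = -14; -7*(-14)^4 + 3*(-14)^3 + 9*(-14)^2 - 6*(-14)^1 + 6 = (-268912) + (-8232) + (1764) + (84) + (6) = -275290; answer -275290

-275290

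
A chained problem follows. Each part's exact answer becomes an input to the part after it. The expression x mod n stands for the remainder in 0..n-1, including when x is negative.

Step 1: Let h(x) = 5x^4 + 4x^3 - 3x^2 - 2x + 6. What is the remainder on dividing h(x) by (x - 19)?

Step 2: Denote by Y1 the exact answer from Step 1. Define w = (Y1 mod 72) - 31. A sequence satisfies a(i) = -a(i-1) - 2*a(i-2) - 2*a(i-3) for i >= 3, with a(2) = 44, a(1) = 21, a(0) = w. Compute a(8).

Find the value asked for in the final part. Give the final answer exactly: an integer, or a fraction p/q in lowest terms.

Step 1: remainder = value at the root: 5*(19)^4 + 4*(19)^3 - 3*(19)^2 - 2*(19)^1 + 6 = (651605) + (27436) + (-1083) + (-38) + (6) = 677926; answer 677926
Step 2: Y1 = 677926; w = 15; a(3) = -1*(44) - 2*(21) - 2*(15) = -116; iterating: a(3)=-116, a(4)=-14, a(5)=158, a(6)=102, a(7)=-390, a(8)=-130; answer -130

-130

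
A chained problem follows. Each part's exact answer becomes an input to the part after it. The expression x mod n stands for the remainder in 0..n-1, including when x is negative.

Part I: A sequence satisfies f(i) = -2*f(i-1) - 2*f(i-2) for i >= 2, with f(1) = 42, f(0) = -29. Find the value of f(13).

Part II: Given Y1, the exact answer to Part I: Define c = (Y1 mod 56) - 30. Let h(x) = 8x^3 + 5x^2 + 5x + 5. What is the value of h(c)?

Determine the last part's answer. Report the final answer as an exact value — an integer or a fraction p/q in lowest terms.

-211645

Part I: f(2) = -2*(42) - 2*(-29) = -26; iterating: f(2)=-26, f(3)=-32, f(4)=116, f(5)=-168, f(6)=104, f(7)=128, f(8)=-464, f(9)=672, f(10)=-416, f(11)=-512, f(12)=1856, f(13)=-2688; answer -2688
Part II: Y1 = -2688; c = -30; 8*(-30)^3 + 5*(-30)^2 + 5*(-30)^1 + 5 = (-216000) + (4500) + (-150) + (5) = -211645; answer -211645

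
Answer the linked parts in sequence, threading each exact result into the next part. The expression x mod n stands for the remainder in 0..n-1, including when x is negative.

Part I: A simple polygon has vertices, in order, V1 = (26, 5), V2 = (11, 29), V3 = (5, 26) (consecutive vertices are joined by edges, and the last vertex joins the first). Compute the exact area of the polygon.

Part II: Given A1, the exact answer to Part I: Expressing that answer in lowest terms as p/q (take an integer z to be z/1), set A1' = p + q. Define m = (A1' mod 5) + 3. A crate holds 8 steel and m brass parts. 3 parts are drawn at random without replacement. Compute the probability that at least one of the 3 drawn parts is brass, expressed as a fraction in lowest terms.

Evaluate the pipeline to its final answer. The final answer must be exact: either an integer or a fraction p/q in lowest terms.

Part I: cross terms: (26*29 - 11*5)=699, (11*26 - 5*29)=141, (5*5 - 26*26)=-651; twice the area = |189| = 189; area = 189/2; answer 189/2
Part II: A1 = 189/2; threaded value p + q = 191; m = 4; total draws C(12,3) = 220; complement C(8,3) = 56; favorable 220 - 56 = 164; P = 41/55; answer 41/55

41/55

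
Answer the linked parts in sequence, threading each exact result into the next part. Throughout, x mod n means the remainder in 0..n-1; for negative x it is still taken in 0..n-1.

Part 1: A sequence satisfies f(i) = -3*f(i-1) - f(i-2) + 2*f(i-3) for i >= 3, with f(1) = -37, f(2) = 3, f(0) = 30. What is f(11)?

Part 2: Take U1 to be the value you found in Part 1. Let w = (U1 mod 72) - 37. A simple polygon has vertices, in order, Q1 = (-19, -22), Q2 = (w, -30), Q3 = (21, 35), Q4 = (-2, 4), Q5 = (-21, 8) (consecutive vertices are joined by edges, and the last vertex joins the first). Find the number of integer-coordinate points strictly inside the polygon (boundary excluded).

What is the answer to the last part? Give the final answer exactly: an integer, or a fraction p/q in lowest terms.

Part 1: f(3) = -3*(3) - 1*(-37) + 2*(30) = 88; iterating: f(3)=88, f(4)=-341, f(5)=941, f(6)=-2306, f(7)=5295, f(8)=-11697, f(9)=25184, f(10)=-53265, f(11)=111217; answer 111217
Part 2: U1 = 111217; w = 12; cross terms: (-19*-30 - 12*-22)=834, (12*35 - 21*-30)=1050, (21*4 - -2*35)=154, (-2*8 - -21*4)=68, (-21*-22 - -19*8)=614; twice the area = |2720| = 2720; area = 1360; boundary points = 1 + 1 + 1 + 1 + 2 = 6; strictly interior points = area - boundary/2 + 1 = 1358; answer 1358

1358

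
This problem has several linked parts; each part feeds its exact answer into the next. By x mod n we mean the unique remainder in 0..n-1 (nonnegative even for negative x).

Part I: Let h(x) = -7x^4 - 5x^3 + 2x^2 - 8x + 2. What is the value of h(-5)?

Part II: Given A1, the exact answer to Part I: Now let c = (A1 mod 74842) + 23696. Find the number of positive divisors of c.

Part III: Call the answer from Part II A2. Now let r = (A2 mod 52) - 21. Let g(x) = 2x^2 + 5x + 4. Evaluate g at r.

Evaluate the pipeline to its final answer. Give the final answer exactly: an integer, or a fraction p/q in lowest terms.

Part I: -7*(-5)^4 - 5*(-5)^3 + 2*(-5)^2 - 8*(-5)^1 + 2 = (-4375) + (625) + (50) + (40) + (2) = -3658; answer -3658
Part II: A1 = -3658; c = 94880; 94880 = 2^5 * 5 * 593; number of divisors = (5+1) * (1+1) * (1+1) = 24; answer 24
Part III: A2 = 24; r = 3; 2*(3)^2 + 5*(3)^1 + 4 = (18) + (15) + (4) = 37; answer 37

37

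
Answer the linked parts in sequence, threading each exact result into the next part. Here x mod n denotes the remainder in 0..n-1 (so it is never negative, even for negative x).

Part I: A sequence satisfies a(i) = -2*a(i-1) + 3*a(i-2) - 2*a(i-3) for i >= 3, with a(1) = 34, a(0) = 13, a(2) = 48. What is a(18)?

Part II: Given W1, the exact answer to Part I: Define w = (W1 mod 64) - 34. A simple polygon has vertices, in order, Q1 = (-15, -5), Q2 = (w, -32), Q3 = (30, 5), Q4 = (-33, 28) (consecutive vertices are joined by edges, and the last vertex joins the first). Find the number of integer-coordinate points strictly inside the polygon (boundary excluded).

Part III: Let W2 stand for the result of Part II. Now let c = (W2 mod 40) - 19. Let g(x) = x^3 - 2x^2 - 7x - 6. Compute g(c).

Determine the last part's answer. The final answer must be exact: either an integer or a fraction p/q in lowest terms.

Part I: a(3) = -2*(48) + 3*(34) - 2*(13) = -20; iterating: a(3)=-20, a(4)=116, a(5)=-388, a(6)=1164, a(7)=-3724, a(8)=11716, a(9)=-36932, a(10)=116460, a(11)=-367148, a(12)=1157540, a(13)=-3649444, a(14)=11505804, a(15)=-36275020, a(16)=114366340, a(17)=-360569348, a(18)=1136787756; answer 1136787756
Part II: W1 = 1136787756; w = 10; cross terms: (-15*-32 - 10*-5)=530, (10*5 - 30*-32)=1010, (30*28 - -33*5)=1005, (-33*-5 - -15*28)=585; twice the area = |3130| = 3130; area = 1565; boundary points = 1 + 1 + 1 + 3 = 6; strictly interior points = area - boundary/2 + 1 = 1563; answer 1563
Part III: W2 = 1563; c = -16; 1*(-16)^3 - 2*(-16)^2 - 7*(-16)^1 - 6 = (-4096) + (-512) + (112) + (-6) = -4502; answer -4502

-4502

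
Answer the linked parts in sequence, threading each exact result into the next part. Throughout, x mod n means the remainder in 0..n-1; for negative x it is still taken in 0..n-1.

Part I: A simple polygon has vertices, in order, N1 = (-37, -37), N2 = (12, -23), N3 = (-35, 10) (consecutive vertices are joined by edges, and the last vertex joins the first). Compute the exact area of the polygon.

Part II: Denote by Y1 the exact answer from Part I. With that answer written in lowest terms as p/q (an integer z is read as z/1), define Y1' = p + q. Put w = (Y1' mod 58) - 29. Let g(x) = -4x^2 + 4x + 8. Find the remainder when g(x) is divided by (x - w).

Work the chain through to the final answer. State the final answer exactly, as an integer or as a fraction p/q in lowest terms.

-832

Part I: cross terms: (-37*-23 - 12*-37)=1295, (12*10 - -35*-23)=-685, (-35*-37 - -37*10)=1665; twice the area = |2275| = 2275; area = 2275/2; answer 2275/2
Part II: Y1 = 2275/2; threaded value p + q = 2277; w = -14; remainder = value at the root: -4*(-14)^2 + 4*(-14)^1 + 8 = (-784) + (-56) + (8) = -832; answer -832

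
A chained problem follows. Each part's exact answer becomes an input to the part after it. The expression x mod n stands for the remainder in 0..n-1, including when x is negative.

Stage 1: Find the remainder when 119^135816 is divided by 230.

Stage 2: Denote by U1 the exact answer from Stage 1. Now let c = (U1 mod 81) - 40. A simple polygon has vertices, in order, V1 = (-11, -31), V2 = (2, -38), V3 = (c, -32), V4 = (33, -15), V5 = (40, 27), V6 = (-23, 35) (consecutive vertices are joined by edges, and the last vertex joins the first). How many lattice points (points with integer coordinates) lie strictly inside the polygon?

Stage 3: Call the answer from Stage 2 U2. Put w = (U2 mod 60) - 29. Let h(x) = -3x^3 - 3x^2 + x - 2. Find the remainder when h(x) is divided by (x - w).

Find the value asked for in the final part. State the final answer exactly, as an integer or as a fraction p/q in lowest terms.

-238

Stage 1: squarings mod 230: 119^1=119, 119^2=131, 119^4=141, 119^8=101, 119^16=81, 119^32=121, 119^64=151, 119^128=31, 119^256=41, 119^512=71, 119^1024=211, 119^2048=131, 119^4096=141, 119^8192=101, 119^16384=81, 119^32768=121, 119^65536=151, 119^131072=31; 119^135816 = 119^8 * 119^128 * 119^512 * 119^4096 * 119^131072 = 121 (mod 230); answer 121
Stage 2: U1 = 121; c = 0; cross terms: (-11*-38 - 2*-31)=480, (2*-32 - 0*-38)=-64, (0*-15 - 33*-32)=1056, (33*27 - 40*-15)=1491, (40*35 - -23*27)=2021, (-23*-31 - -11*35)=1098; twice the area = |6082| = 6082; area = 3041; boundary points = 1 + 2 + 1 + 7 + 1 + 6 = 18; strictly interior points = area - boundary/2 + 1 = 3033; answer 3033
Stage 3: U2 = 3033; w = 4; remainder = value at the root: -3*(4)^3 - 3*(4)^2 + 1*(4)^1 - 2 = (-192) + (-48) + (4) + (-2) = -238; answer -238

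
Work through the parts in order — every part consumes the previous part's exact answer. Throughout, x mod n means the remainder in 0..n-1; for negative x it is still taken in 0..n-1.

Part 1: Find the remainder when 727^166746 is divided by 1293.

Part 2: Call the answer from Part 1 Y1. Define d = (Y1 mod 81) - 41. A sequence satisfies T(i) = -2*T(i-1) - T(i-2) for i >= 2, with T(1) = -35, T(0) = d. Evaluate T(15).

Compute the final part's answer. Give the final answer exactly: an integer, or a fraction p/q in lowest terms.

Part 1: squarings mod 1293: 727^1=727, 727^2=985, 727^4=475, 727^8=643, 727^16=982, 727^32=1039, 727^64=1159, 727^128=1147, 727^256=628, 727^512=19, 727^1024=361, 727^2048=1021, 727^4096=283, 727^8192=1216, 727^16384=757, 727^32768=250, 727^65536=436, 727^131072=25; 727^166746 = 727^2 * 727^8 * 727^16 * 727^64 * 727^256 * 727^512 * 727^2048 * 727^32768 * 727^131072 = 952 (mod 1293); answer 952
Part 2: Y1 = 952; d = 20; T(2) = -2*(-35) - 1*(20) = 50; iterating: T(2)=50, T(3)=-65, T(4)=80, T(5)=-95, T(6)=110, T(7)=-125, T(8)=140, T(9)=-155, T(10)=170, T(11)=-185, T(12)=200, T(13)=-215, T(14)=230, T(15)=-245; answer -245

-245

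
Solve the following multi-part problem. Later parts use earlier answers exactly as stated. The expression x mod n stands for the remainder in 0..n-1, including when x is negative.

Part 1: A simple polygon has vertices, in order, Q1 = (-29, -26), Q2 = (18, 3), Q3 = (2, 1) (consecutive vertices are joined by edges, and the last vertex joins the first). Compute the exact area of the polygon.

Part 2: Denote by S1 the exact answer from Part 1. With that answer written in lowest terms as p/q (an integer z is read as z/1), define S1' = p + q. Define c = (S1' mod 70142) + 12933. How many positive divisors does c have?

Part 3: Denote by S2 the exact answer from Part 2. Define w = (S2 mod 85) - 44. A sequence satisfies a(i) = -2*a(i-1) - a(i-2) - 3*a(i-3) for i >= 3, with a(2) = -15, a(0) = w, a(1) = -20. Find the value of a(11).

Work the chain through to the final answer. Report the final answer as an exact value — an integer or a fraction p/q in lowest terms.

Part 1: cross terms: (-29*3 - 18*-26)=381, (18*1 - 2*3)=12, (2*-26 - -29*1)=-23; twice the area = |370| = 370; area = 185; answer 185
Part 2: S1 = 185; threaded value p + q = 186; c = 13119; 13119 = 3 * 4373; number of divisors = (1+1) * (1+1) = 4; answer 4
Part 3: S2 = 4; w = -40; a(3) = -2*(-15) - 1*(-20) - 3*(-40) = 170; iterating: a(3)=170, a(4)=-265, a(5)=405, a(6)=-1055, a(7)=2500, a(8)=-5160, a(9)=10985, a(10)=-24310, a(11)=53115; answer 53115

53115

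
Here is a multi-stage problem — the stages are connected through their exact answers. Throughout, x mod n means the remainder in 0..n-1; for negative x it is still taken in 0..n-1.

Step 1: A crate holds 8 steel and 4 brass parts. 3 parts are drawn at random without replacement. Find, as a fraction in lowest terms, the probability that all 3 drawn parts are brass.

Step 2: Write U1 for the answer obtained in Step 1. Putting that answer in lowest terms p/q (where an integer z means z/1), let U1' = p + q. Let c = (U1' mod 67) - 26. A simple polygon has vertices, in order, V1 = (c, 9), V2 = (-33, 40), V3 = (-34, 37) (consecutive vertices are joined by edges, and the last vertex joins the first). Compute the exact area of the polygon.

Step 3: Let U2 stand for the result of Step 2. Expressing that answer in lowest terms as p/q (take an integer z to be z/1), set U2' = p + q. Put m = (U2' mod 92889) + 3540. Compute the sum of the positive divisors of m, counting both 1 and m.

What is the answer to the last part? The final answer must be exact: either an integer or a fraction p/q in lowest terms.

Step 1: total draws C(12,3) = 220; favorable C(4,3) = 4; P = 1/55; answer 1/55
Step 2: U1 = 1/55; threaded value p + q = 56; c = 30; cross terms: (30*40 - -33*9)=1497, (-33*37 - -34*40)=139, (-34*9 - 30*37)=-1416; twice the area = |220| = 220; area = 110; answer 110
Step 3: U2 = 110; threaded value p + q = 111; m = 3651; 3651 = 3 * 1217; sigma = (1 + 3) * (1 + 1217) = 4 * 1218 = 4872; answer 4872

4872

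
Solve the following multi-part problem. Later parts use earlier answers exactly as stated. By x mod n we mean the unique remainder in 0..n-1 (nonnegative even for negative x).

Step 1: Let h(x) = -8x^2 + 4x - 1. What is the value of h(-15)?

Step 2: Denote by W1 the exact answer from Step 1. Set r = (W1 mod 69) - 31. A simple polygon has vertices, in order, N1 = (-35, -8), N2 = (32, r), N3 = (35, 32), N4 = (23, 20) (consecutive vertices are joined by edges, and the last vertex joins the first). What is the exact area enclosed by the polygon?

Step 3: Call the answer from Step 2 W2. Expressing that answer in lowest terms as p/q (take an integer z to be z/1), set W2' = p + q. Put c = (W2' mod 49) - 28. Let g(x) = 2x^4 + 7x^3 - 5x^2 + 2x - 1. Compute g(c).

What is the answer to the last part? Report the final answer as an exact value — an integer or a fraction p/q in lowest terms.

Step 1: -8*(-15)^2 + 4*(-15)^1 - 1 = (-1800) + (-60) + (-1) = -1861; answer -1861
Step 2: W1 = -1861; r = -29; cross terms: (-35*-29 - 32*-8)=1271, (32*32 - 35*-29)=2039, (35*20 - 23*32)=-36, (23*-8 - -35*20)=516; twice the area = |3790| = 3790; area = 1895; answer 1895
Step 3: W2 = 1895; threaded value p + q = 1896; c = 6; 2*(6)^4 + 7*(6)^3 - 5*(6)^2 + 2*(6)^1 - 1 = (2592) + (1512) + (-180) + (12) + (-1) = 3935; answer 3935

3935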